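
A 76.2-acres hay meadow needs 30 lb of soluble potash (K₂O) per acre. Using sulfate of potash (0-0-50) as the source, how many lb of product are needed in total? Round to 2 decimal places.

4572.00 lb

Product per acre = 30 / 50% = 60 lb.
Total product = 60 × 76.2 = 4572 lb.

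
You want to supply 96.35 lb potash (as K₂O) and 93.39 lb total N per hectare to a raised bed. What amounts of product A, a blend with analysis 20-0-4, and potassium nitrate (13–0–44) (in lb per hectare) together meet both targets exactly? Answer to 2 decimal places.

345.00 lb product A, 187.61 lb potassium nitrate

Per-hectare balance (a = product A, b = potassium nitrate):
K₂O: 0.04·a + 0.44·b = 96.35
N: 0.2·a + 0.13·b = 93.39
From row1: a = (96.35 − 0.44·b) / 0.04.
Into row2: 0.2·(96.35 − 0.44·b)/0.04 + 0.13·b = 93.39 → b = 187.614, a = 345.001.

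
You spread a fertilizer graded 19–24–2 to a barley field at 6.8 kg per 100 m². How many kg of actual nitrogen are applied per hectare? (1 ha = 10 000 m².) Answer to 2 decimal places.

nitrogen per 100 m² = 6.8 × 19% = 1.292 kg.
Convert to per hectare: 1.292 × 100 = 129.2 kg.

129.20 kg N per hectare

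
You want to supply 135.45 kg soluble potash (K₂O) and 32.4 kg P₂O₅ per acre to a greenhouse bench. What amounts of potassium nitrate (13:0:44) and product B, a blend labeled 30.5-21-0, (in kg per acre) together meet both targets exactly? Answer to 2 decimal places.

307.84 kg potassium nitrate, 154.29 kg product B

Let a = kg of potassium nitrate, b = kg of product B (per acre).
K₂O: 0.44·a + 0·b = 135.45
P₂O₅: 0·a + 0.21·b = 32.4
Solving simultaneously: a = 307.841, b = 154.286.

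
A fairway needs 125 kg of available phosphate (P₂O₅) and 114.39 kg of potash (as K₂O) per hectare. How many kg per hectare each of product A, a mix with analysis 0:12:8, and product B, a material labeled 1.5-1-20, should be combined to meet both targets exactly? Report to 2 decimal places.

1028.28 kg product A, 160.64 kg product B

With a, b = kg per hectare of product A and product B:
P₂O₅: 0.12·a + 0.01·b = 125
K₂O: 0.08·a + 0.2·b = 114.39
Solving simultaneously: a = 1028.2802, b = 160.638.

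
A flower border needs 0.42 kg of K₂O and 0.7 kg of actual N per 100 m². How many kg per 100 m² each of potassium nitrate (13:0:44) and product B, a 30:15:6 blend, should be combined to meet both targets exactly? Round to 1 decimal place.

Let a = kg of potassium nitrate, b = kg of product B (per 100 m²).
K₂O: 0.44·a + 0.06·b = 0.42
N: 0.13·a + 0.3·b = 0.7
Eliminate a: (row1) − 0.44/0.13·(row2) → -0.955385·b = -1.94923, so b = 2.04026.
Back-substitute: a = (0.42 − 0.06·2.04026) / 0.44 = 0.676329.

0.7 kg potassium nitrate, 2.0 kg product B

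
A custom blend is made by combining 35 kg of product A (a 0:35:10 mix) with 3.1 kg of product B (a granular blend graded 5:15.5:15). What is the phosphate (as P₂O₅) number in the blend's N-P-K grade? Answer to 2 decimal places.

Total mass = 35 + 3.1 = 38.1 kg.
P₂O₅ mass = 35%×35 + 15.5%×3.1 = 12.7305 kg.
% P₂O₅ = 12.7305 / 38.1 = 33.4134%.

33.41% P₂O₅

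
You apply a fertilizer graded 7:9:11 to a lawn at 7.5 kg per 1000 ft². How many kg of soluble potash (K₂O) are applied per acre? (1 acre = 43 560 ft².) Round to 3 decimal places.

35.937 kg K₂O per acre

K₂O per 1000 ft² = 7.5 × 11% = 0.825 kg.
Convert to per acre: 0.825 × 43.56 = 35.937 kg.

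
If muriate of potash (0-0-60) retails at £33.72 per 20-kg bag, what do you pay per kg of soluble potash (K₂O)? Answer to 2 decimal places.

£2.81 per kg K₂O

K₂O in bag = 20 × 60% = 12 kg.
Cost per kg K₂O = £33.72 / 12 = £2.8100.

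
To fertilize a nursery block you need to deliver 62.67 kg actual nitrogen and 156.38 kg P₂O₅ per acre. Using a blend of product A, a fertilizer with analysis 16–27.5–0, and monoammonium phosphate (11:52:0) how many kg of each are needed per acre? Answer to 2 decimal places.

290.59 kg product A, 147.05 kg monoammonium phosphate

With a, b = kg per acre of product A and monoammonium phosphate:
N: 0.16·a + 0.11·b = 62.67
P₂O₅: 0.275·a + 0.52·b = 156.38
Eliminate a: (row1) − 0.16/0.275·(row2) → -0.192545·b = -28.3147, so b = 147.0548.
Back-substitute: a = (62.67 − 0.11·147.0548) / 0.16 = 290.587.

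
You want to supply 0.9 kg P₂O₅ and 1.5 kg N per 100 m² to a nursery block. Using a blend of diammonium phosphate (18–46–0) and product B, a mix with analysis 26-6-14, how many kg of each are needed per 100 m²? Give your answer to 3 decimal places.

With a, b = kg per 100 m² of diammonium phosphate and product B:
P₂O₅: 0.46·a + 0.06·b = 0.9
N: 0.18·a + 0.26·b = 1.5
Eliminate b: (row1) − 0.06/0.26·(row2) → 0.418462·a = 0.553846, so a = 1.32353.
Then b = (1.5 − 0.18·1.32353) / 0.26 = 4.85294.

1.324 kg diammonium phosphate, 4.853 kg product B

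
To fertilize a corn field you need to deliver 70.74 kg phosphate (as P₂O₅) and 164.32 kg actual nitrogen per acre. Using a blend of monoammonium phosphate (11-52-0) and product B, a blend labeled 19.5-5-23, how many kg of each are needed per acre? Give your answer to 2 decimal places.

58.17 kg monoammonium phosphate, 809.85 kg product B

Per-acre balance (a = monoammonium phosphate, b = product B):
P₂O₅: 0.52·a + 0.05·b = 70.74
N: 0.11·a + 0.195·b = 164.32
Solving simultaneously: a = 58.1679, b = 809.854.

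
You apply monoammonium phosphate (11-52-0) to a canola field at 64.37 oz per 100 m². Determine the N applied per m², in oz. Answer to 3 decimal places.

0.071 oz N per sq m

nitrogen per 100 m² = 64.37 × 11% = 7.0807 oz.
Convert to per m²: 7.0807 × 0.01 = 0.070807 oz.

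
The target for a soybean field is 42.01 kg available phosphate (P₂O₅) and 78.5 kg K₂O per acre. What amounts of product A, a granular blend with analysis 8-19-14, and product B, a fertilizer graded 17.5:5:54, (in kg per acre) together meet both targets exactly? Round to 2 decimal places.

Let a = kg of product A, b = kg of product B (per acre).
P₂O₅: 0.19·a + 0.05·b = 42.01
K₂O: 0.14·a + 0.54·b = 78.5
Eliminate b: (row1) − 0.05/0.54·(row2) → 0.177037·a = 34.7415, so a = 196.238.
Then b = (78.5 − 0.14·196.238) / 0.54 = 94.4937.

196.24 kg product A, 94.49 kg product B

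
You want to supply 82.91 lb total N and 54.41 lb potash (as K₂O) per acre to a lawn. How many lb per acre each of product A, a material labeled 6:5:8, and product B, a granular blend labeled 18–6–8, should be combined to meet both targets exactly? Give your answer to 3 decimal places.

329.271 lb product A, 350.854 lb product B

With a, b = lb per acre of product A and product B:
N: 0.06·a + 0.18·b = 82.91
K₂O: 0.08·a + 0.08·b = 54.41
Eliminate a: (row1) − 0.06/0.08·(row2) → 0.12·b = 42.1025, so b = 350.8542.
Back-substitute: a = (82.91 − 0.18·350.8542) / 0.06 = 329.2708.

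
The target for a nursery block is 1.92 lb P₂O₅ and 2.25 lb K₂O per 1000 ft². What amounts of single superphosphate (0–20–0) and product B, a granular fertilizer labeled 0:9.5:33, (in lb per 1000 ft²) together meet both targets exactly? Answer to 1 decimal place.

Per-1000 ft² balance (a = single superphosphate, b = product B):
P₂O₅: 0.2·a + 0.095·b = 1.92
K₂O: 0·a + 0.33·b = 2.25
Solving simultaneously: a = 6.36136, b = 6.81818.

6.4 lb single superphosphate, 6.8 lb product B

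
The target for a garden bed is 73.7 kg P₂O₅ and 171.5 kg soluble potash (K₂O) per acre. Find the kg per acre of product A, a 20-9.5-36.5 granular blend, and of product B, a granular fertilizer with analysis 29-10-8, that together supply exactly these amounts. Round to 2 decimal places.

389.41 kg product A, 367.06 kg product B

With a, b = kg per acre of product A and product B:
P₂O₅: 0.095·a + 0.1·b = 73.7
K₂O: 0.365·a + 0.08·b = 171.5
Eliminate a: (row1) − 0.095/0.365·(row2) → 0.0791781·b = 29.063, so b = 367.059.
Back-substitute: a = (73.7 − 0.1·367.059) / 0.095 = 389.412.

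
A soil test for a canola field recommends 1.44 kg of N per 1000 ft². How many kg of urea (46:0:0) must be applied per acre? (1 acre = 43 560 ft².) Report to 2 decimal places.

Product per 1000 ft² = 1.44 / 46% = 3.13043 kg.
Convert to per acre: 3.13043 × 43.56 = 136.362 kg.

136.36 kg of product per acre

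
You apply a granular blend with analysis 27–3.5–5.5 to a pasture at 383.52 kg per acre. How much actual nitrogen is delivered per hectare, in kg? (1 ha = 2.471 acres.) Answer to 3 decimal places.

nitrogen per acre = 383.52 × 27% = 103.55 kg.
Convert to per hectare: 103.55 × 2.471 = 255.87304 kg.

255.873 kg N per hectare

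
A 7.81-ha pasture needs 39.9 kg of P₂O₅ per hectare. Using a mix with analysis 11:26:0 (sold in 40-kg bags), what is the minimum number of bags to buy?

Product per hectare = 39.9 / 26% = 153.462 kg.
Total product = 153.462 × 7.81 = 1198.53 kg.
Bags = ⌈1198.53 / 40⌉ = 30.

30 bags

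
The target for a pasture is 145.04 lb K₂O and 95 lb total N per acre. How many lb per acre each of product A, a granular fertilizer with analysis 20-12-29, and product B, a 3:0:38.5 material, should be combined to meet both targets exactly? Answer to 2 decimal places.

471.80 lb product A, 21.35 lb product B

Per-acre balance (a = product A, b = product B):
K₂O: 0.29·a + 0.385·b = 145.04
N: 0.2·a + 0.03·b = 95
Solving simultaneously: a = 471.798, b = 21.347.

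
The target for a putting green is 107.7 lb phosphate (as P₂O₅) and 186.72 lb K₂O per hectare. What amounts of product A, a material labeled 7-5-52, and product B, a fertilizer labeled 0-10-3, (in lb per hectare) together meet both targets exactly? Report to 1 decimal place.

Let a = lb of product A, b = lb of product B (per hectare).
P₂O₅: 0.05·a + 0.1·b = 107.7
K₂O: 0.52·a + 0.03·b = 186.72
Eliminate b: (row1) − 0.1/0.03·(row2) → -1.68333·a = -514.7, so a = 305.762.
Then b = (186.72 − 0.52·305.762) / 0.03 = 924.119.

305.8 lb product A, 924.1 lb product B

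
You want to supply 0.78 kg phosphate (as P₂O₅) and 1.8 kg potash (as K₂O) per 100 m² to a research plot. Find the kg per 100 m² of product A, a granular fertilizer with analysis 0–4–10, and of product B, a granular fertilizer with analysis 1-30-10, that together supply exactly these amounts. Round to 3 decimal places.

Let a = kg of product A, b = kg of product B (per 100 m²).
P₂O₅: 0.04·a + 0.3·b = 0.78
K₂O: 0.1·a + 0.1·b = 1.8
Eliminate a: (row1) − 0.04/0.1·(row2) → 0.26·b = 0.06, so b = 0.230769.
Back-substitute: a = (0.78 − 0.3·0.230769) / 0.04 = 17.7692.

17.769 kg product A, 0.231 kg product B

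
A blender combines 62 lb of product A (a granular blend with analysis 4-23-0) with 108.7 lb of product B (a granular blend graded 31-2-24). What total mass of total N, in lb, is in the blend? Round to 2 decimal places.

36.18 lb N

N mass = 4%×62 + 31%×108.7 = 36.177 lb.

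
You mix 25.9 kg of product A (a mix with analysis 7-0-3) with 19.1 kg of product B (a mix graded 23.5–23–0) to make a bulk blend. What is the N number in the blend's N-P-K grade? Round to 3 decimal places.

14.003% N

Total mass = 25.9 + 19.1 = 45 kg.
N mass = 7%×25.9 + 23.5%×19.1 = 6.3015 kg.
% N = 6.3015 / 45 = 14.0033%.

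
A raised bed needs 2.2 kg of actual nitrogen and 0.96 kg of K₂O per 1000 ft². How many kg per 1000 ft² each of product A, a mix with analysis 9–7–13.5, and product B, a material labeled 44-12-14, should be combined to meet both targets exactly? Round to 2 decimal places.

2.44 kg product A, 4.50 kg product B

With a, b = kg per 1000 ft² of product A and product B:
N: 0.09·a + 0.44·b = 2.2
K₂O: 0.135·a + 0.14·b = 0.96
Eliminate a: (row1) − 0.09/0.135·(row2) → 0.346667·b = 1.56, so b = 4.5.
Back-substitute: a = (2.2 − 0.44·4.5) / 0.09 = 2.44444.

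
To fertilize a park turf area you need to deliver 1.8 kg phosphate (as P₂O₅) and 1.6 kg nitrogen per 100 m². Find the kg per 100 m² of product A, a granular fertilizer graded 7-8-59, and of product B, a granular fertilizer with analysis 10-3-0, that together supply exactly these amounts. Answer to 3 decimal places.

22.373 kg product A, 0.339 kg product B

With a, b = kg per 100 m² of product A and product B:
P₂O₅: 0.08·a + 0.03·b = 1.8
N: 0.07·a + 0.1·b = 1.6
Eliminate b: (row1) − 0.03/0.1·(row2) → 0.059·a = 1.32, so a = 22.3729.
Then b = (1.6 − 0.07·22.3729) / 0.1 = 0.338983.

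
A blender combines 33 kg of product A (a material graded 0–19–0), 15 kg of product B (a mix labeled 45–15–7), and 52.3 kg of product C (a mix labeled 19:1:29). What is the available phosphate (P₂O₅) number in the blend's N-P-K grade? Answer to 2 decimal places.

Total mass = 33 + 15 + 52.3 = 100.3 kg.
P₂O₅ mass = 19%×33 + 15%×15 + 1%×52.3 = 9.043 kg.
% P₂O₅ = 9.043 / 100.3 = 9.01595%.

9.02% P₂O₅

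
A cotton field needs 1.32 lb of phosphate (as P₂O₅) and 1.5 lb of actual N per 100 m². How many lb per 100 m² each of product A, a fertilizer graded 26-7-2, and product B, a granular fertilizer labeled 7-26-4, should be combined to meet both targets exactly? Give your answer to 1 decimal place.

With a, b = lb per 100 m² of product A and product B:
P₂O₅: 0.07·a + 0.26·b = 1.32
N: 0.26·a + 0.07·b = 1.5
Eliminate b: (row1) − 0.26/0.07·(row2) → -0.895714·a = -4.25143, so a = 4.74641.
Then b = (1.5 − 0.26·4.74641) / 0.07 = 3.79904.

4.7 lb product A, 3.8 lb product B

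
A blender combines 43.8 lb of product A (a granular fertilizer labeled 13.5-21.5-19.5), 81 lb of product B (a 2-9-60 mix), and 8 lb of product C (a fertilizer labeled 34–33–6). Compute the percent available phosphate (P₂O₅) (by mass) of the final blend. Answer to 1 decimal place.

Total mass = 43.8 + 81 + 8 = 132.8 lb.
P₂O₅ mass = 21.5%×43.8 + 9%×81 + 33%×8 = 19.347 lb.
% P₂O₅ = 19.347 / 132.8 = 14.5685%.

14.6% P₂O₅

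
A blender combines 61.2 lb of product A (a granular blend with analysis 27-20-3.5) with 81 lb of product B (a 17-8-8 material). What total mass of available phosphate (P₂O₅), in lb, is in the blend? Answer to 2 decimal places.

P₂O₅ mass = 20%×61.2 + 8%×81 = 18.72 lb.

18.72 lb P₂O₅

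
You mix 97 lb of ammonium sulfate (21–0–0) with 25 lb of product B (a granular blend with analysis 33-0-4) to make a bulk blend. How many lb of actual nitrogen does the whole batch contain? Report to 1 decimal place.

28.6 lb N

N mass = 21%×97 + 33%×25 = 28.62 lb.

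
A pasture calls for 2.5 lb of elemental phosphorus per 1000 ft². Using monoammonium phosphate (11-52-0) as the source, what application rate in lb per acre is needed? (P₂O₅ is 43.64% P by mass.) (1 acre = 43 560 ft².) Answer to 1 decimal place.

479.9 lb of product per acre

As P₂O₅: 2.5 / 0.4364 = 5.72869 lb per 1000 ft².
Product per 1000 ft² = 5.72869 / 52% = 11.0167 lb.
Convert to per acre: 11.0167 × 43.56 = 479.888 lb.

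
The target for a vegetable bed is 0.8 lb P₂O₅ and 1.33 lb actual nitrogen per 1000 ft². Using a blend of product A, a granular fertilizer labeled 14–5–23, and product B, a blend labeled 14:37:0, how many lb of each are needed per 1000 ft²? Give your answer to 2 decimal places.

With a, b = lb per 1000 ft² of product A and product B:
P₂O₅: 0.05·a + 0.37·b = 0.8
N: 0.14·a + 0.14·b = 1.33
Eliminate a: (row1) − 0.05/0.14·(row2) → 0.32·b = 0.325, so b = 1.01563.
Back-substitute: a = (0.8 − 0.37·1.01563) / 0.05 = 8.48437.

8.48 lb product A, 1.02 lb product B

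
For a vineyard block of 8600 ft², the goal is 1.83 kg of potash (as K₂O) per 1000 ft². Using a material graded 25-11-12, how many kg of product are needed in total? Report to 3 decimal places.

131.150 kg

Product per 1000 ft² = 1.83 / 12% = 15.25 kg.
Total product = 15.25 × 8600 / 1000 = 131.15 kg.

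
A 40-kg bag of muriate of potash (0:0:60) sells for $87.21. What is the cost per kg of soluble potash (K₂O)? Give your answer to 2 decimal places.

K₂O in bag = 40 × 60% = 24 kg.
Cost per kg K₂O = $87.21 / 24 = $3.6337.

$3.63 per kg K₂O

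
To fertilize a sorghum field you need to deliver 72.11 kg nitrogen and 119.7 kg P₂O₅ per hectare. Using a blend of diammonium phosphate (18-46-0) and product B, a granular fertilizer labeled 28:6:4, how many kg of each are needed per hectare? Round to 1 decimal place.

247.4 kg diammonium phosphate, 98.5 kg product B

Per-hectare balance (a = diammonium phosphate, b = product B):
N: 0.18·a + 0.28·b = 72.11
P₂O₅: 0.46·a + 0.06·b = 119.7
Eliminate a: (row1) − 0.18/0.46·(row2) → 0.256522·b = 25.2709, so b = 98.5136.
Back-substitute: a = (72.11 − 0.28·98.5136) / 0.18 = 247.368.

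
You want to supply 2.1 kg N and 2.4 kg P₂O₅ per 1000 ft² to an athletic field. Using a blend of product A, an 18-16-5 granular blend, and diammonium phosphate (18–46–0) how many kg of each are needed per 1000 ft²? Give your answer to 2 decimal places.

9.89 kg product A, 1.78 kg diammonium phosphate

With a, b = kg per 1000 ft² of product A and diammonium phosphate:
N: 0.18·a + 0.18·b = 2.1
P₂O₅: 0.16·a + 0.46·b = 2.4
Eliminate a: (row1) − 0.18/0.16·(row2) → -0.3375·b = -0.6, so b = 1.77778.
Back-substitute: a = (2.1 − 0.18·1.77778) / 0.18 = 9.88889.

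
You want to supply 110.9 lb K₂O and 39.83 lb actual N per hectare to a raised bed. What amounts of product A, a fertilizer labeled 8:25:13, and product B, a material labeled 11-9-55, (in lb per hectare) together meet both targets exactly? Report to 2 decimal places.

326.85 lb product A, 124.38 lb product B

Per-hectare balance (a = product A, b = product B):
K₂O: 0.13·a + 0.55·b = 110.9
N: 0.08·a + 0.11·b = 39.83
Eliminate a: (row1) − 0.13/0.08·(row2) → 0.37125·b = 46.1763, so b = 124.3805.
Back-substitute: a = (110.9 − 0.55·124.3805) / 0.13 = 326.852.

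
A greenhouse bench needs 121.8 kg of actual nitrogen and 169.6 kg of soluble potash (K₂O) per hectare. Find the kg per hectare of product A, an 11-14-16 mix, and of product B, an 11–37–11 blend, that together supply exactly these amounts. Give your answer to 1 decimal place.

956.0 kg product A, 151.3 kg product B

Per-hectare balance (a = product A, b = product B):
N: 0.11·a + 0.11·b = 121.8
K₂O: 0.16·a + 0.11·b = 169.6
Eliminate a: (row1) − 0.11/0.16·(row2) → 0.034375·b = 5.2, so b = 151.273.
Back-substitute: a = (121.8 − 0.11·151.273) / 0.11 = 956.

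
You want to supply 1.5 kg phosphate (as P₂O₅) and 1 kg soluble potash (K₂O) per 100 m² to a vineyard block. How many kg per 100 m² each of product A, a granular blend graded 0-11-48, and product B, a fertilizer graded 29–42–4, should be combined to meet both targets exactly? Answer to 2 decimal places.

1.83 kg product A, 3.09 kg product B

Per-100 m² balance (a = product A, b = product B):
P₂O₅: 0.11·a + 0.42·b = 1.5
K₂O: 0.48·a + 0.04·b = 1
Solving simultaneously: a = 1.82556, b = 3.09331.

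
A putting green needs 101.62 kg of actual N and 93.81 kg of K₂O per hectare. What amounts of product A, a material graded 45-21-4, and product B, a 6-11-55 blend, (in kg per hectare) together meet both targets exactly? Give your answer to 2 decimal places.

205.07 kg product A, 155.65 kg product B

With a, b = kg per hectare of product A and product B:
N: 0.45·a + 0.06·b = 101.62
K₂O: 0.04·a + 0.55·b = 93.81
From row1: a = (101.62 − 0.06·b) / 0.45.
Into row2: 0.04·(101.62 − 0.06·b)/0.45 + 0.55·b = 93.81 → b = 155.6495, a = 205.069.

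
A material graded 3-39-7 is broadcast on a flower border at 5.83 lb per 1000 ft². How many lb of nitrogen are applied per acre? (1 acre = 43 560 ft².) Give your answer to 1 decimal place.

nitrogen per 1000 ft² = 5.83 × 3% = 0.1749 lb.
Convert to per acre: 0.1749 × 43.56 = 7.61864 lb.

7.6 lb N per acre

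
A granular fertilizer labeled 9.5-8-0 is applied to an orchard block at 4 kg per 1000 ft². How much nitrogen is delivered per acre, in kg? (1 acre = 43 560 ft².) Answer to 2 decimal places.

nitrogen per 1000 ft² = 4 × 9.5% = 0.38 kg.
Convert to per acre: 0.38 × 43.56 = 16.5528 kg.

16.55 kg N per acre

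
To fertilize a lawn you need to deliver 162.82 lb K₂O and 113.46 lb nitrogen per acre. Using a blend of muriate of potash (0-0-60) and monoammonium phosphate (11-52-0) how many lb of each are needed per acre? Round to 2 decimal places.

Let a = lb of muriate of potash, b = lb of monoammonium phosphate (per acre).
K₂O: 0.6·a + 0·b = 162.82
N: 0·a + 0.11·b = 113.46
Solving simultaneously: a = 271.367, b = 1031.4545.

271.37 lb muriate of potash, 1031.45 lb monoammonium phosphate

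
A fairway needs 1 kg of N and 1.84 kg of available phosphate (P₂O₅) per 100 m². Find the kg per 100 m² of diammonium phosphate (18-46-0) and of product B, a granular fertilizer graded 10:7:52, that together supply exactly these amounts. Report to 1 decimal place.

Let a = kg of diammonium phosphate, b = kg of product B (per 100 m²).
N: 0.18·a + 0.1·b = 1
P₂O₅: 0.46·a + 0.07·b = 1.84
Eliminate b: (row1) − 0.1/0.07·(row2) → -0.477143·a = -1.62857, so a = 3.41317.
Then b = (1.84 − 0.46·3.41317) / 0.07 = 3.85629.

3.4 kg diammonium phosphate, 3.9 kg product B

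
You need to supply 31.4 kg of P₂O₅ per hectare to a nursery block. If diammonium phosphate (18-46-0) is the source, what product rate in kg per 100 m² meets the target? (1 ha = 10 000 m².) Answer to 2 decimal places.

0.68 kg of product per hundred sq m

Product per hectare = 31.4 / 46% = 68.2609 kg.
Convert to per 100 m²: 68.2609 × 0.01 = 0.682609 kg.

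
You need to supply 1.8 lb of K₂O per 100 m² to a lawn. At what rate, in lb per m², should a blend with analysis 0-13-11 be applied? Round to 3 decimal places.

Product per 100 m² = 1.8 / 11% = 16.3636 lb.
Convert to per m²: 16.3636 × 0.01 = 0.163636 lb.

0.164 lb of product per sq m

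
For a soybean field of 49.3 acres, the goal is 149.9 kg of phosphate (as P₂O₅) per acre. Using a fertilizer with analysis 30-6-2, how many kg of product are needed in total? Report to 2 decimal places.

123167.83 kg

Product per acre = 149.9 / 6% = 2498.33 kg.
Total product = 2498.33 × 49.3 = 123167.833 kg.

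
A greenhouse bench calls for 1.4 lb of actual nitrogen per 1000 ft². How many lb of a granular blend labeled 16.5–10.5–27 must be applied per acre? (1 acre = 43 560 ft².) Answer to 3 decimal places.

Product per 1000 ft² = 1.4 / 16.5% = 8.48485 lb.
Convert to per acre: 8.48485 × 43.56 = 369.6 lb.

369.600 lb of product per acre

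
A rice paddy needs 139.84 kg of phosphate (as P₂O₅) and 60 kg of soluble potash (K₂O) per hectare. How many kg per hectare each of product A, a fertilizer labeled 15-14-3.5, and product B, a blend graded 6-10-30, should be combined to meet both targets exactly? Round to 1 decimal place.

With a, b = kg per hectare of product A and product B:
P₂O₅: 0.14·a + 0.1·b = 139.84
K₂O: 0.035·a + 0.3·b = 60
From row1: a = (139.84 − 0.1·b) / 0.14.
Into row2: 0.035·(139.84 − 0.1·b)/0.14 + 0.3·b = 60 → b = 91.0545, a = 933.818.

933.8 kg product A, 91.1 kg product B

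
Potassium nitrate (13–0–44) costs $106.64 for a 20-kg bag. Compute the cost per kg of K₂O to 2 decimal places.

K₂O in bag = 20 × 44% = 8.8 kg.
Cost per kg K₂O = $106.64 / 8.8 = $12.1182.

$12.12 per kg K₂O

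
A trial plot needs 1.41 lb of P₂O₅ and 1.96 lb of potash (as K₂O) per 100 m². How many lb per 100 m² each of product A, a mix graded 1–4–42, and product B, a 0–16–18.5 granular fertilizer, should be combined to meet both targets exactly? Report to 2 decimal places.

Per-100 m² balance (a = product A, b = product B):
P₂O₅: 0.04·a + 0.16·b = 1.41
K₂O: 0.42·a + 0.185·b = 1.96
From row1: a = (1.41 − 0.16·b) / 0.04.
Into row2: 0.42·(1.41 − 0.16·b)/0.04 + 0.185·b = 1.96 → b = 8.59197, a = 0.882107.

0.88 lb product A, 8.59 lb product B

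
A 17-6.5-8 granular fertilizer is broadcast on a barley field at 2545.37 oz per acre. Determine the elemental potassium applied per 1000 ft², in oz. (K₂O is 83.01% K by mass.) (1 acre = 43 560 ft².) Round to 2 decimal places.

3.88 oz K per thousand sq ft

K₂O per acre = 2545.37 × 8% = 203.63 oz.
Elemental K = 203.63 × 0.8301 = 169.033 oz per acre.
Convert to per 1000 ft²: 169.033 × 0.0229568 = 3.88046 oz.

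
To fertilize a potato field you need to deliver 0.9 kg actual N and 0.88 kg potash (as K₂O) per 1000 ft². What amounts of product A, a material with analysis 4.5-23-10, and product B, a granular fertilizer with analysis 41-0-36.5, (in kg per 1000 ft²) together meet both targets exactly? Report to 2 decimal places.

1.31 kg product A, 2.05 kg product B

Per-1000 ft² balance (a = product A, b = product B):
N: 0.045·a + 0.41·b = 0.9
K₂O: 0.1·a + 0.365·b = 0.88
Eliminate a: (row1) − 0.045/0.1·(row2) → 0.24575·b = 0.504, so b = 2.05086.
Back-substitute: a = (0.9 − 0.41·2.05086) / 0.045 = 1.31434.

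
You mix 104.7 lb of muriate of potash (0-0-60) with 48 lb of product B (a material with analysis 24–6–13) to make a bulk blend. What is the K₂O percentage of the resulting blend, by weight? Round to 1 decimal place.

45.2% K₂O

Total mass = 104.7 + 48 = 152.7 lb.
K₂O mass = 60%×104.7 + 13%×48 = 69.06 lb.
% K₂O = 69.06 / 152.7 = 45.2259%.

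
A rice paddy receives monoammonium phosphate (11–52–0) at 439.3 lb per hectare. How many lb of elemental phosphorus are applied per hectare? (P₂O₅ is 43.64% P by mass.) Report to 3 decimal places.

99.689 lb P per hectare

P₂O₅ per hectare = 439.3 × 52% = 228.436 lb.
Elemental P = 228.436 × 0.4364 = 99.68947 lb per hectare.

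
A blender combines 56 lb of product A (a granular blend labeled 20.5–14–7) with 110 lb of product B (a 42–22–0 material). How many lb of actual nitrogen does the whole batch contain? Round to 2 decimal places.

57.68 lb N

N mass = 20.5%×56 + 42%×110 = 57.68 lb.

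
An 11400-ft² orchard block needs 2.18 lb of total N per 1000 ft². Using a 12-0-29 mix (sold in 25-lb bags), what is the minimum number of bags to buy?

9 bags

Product per 1000 ft² = 2.18 / 12% = 18.1667 lb.
Total product = 18.1667 × 11400 / 1000 = 207.1 lb.
Bags = ⌈207.1 / 25⌉ = 9.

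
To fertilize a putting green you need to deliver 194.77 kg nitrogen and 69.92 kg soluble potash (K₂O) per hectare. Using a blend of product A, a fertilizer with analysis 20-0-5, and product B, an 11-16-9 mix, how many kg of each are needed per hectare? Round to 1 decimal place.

With a, b = kg per hectare of product A and product B:
N: 0.2·a + 0.11·b = 194.77
K₂O: 0.05·a + 0.09·b = 69.92
Solving simultaneously: a = 787.048, b = 339.64.

787.0 kg product A, 339.6 kg product B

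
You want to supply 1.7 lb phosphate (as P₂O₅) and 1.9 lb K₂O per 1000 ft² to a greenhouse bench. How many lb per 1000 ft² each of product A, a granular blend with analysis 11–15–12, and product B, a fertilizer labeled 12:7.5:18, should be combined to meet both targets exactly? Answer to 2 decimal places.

With a, b = lb per 1000 ft² of product A and product B:
P₂O₅: 0.15·a + 0.075·b = 1.7
K₂O: 0.12·a + 0.18·b = 1.9
Solving simultaneously: a = 9.08333, b = 4.5.

9.08 lb product A, 4.50 lb product B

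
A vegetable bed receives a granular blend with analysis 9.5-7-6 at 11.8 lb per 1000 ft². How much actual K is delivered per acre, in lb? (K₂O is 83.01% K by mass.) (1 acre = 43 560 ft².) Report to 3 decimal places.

25.601 lb K per acre

K₂O per 1000 ft² = 11.8 × 6% = 0.708 lb.
Elemental K = 0.708 × 0.8301 = 0.587711 lb per 1000 ft².
Convert to per acre: 0.587711 × 43.56 = 25.6007 lb.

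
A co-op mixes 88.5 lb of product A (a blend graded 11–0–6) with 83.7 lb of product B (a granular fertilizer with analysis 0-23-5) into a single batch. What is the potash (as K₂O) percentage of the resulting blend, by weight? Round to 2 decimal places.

5.51% K₂O

Total mass = 88.5 + 83.7 = 172.2 lb.
K₂O mass = 6%×88.5 + 5%×83.7 = 9.495 lb.
% K₂O = 9.495 / 172.2 = 5.51394%.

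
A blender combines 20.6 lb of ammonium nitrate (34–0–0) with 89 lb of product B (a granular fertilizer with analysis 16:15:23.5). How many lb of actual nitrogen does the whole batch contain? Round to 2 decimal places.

N mass = 34%×20.6 + 16%×89 = 21.244 lb.

21.24 lb N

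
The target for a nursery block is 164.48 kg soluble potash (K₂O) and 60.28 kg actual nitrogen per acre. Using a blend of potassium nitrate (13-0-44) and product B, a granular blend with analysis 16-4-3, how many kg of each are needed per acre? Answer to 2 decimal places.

368.55 kg potassium nitrate, 77.31 kg product B

Per-acre balance (a = potassium nitrate, b = product B):
K₂O: 0.44·a + 0.03·b = 164.48
N: 0.13·a + 0.16·b = 60.28
Eliminate a: (row1) − 0.44/0.13·(row2) → -0.511538·b = -39.5446, so b = 77.3053.
Back-substitute: a = (164.48 − 0.03·77.3053) / 0.44 = 368.547.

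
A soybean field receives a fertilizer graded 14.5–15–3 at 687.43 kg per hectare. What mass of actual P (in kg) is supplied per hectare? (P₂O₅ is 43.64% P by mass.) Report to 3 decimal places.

44.999 kg P per hectare

P₂O₅ per hectare = 687.43 × 15% = 103.114 kg.
Elemental P = 103.114 × 0.4364 = 44.9992 kg per hectare.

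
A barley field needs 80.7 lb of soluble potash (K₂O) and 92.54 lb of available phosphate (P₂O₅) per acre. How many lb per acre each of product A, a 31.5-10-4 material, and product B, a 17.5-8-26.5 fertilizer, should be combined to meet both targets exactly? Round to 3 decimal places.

Let a = lb of product A, b = lb of product B (per acre).
K₂O: 0.04·a + 0.265·b = 80.7
P₂O₅: 0.1·a + 0.08·b = 92.54
Eliminate a: (row1) − 0.04/0.1·(row2) → 0.233·b = 43.684, so b = 187.48498.
Back-substitute: a = (80.7 − 0.265·187.48498) / 0.04 = 775.41202.

775.412 lb product A, 187.485 lb product B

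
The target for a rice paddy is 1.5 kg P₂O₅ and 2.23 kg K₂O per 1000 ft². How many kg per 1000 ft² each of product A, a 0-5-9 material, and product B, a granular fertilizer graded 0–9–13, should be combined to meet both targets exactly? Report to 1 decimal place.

With a, b = kg per 1000 ft² of product A and product B:
P₂O₅: 0.05·a + 0.09·b = 1.5
K₂O: 0.09·a + 0.13·b = 2.23
Solving simultaneously: a = 3.5625, b = 14.6875.

3.6 kg product A, 14.7 kg product B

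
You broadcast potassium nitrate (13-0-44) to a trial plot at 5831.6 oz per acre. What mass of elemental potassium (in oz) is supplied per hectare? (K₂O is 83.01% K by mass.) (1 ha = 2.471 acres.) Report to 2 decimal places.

K₂O per acre = 5831.6 × 44% = 2565.9 oz.
Elemental K = 2565.9 × 0.8301 = 2129.96 oz per acre.
Convert to per hectare: 2129.96 × 2.471 = 5263.124 oz.

5263.12 oz K per hectare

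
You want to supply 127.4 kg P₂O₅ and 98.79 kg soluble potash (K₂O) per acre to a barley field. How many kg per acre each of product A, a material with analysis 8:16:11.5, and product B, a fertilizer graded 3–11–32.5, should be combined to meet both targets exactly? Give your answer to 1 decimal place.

776.1 kg product A, 29.4 kg product B

Let a = kg of product A, b = kg of product B (per acre).
P₂O₅: 0.16·a + 0.11·b = 127.4
K₂O: 0.115·a + 0.325·b = 98.79
Solving simultaneously: a = 776.064, b = 29.3621.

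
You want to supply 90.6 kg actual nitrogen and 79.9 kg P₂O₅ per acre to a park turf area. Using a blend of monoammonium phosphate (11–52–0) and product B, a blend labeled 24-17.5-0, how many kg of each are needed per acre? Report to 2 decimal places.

With a, b = kg per acre of monoammonium phosphate and product B:
N: 0.11·a + 0.24·b = 90.6
P₂O₅: 0.52·a + 0.175·b = 79.9
Eliminate b: (row1) − 0.24/0.175·(row2) → -0.603143·a = -18.9771, so a = 31.4638.
Then b = (79.9 − 0.52·31.4638) / 0.175 = 363.079.

31.46 kg monoammonium phosphate, 363.08 kg product B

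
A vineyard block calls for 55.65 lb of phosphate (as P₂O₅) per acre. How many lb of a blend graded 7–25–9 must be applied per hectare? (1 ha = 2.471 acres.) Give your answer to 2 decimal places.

Product per acre = 55.65 / 25% = 222.6 lb.
Convert to per hectare: 222.6 × 2.471 = 550.0446 lb.

550.04 lb of product per hectare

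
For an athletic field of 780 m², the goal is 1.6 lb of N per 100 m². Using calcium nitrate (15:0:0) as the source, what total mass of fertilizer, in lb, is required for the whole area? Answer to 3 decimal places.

83.200 lb

Product per 100 m² = 1.6 / 15% = 10.6667 lb.
Total product = 10.6667 × 780 / 100 = 83.2 lb.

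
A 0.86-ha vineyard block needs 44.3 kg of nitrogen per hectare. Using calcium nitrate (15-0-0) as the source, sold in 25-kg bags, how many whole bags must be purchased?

11 bags

Product per hectare = 44.3 / 15% = 295.333 kg.
Total product = 295.333 × 0.86 = 253.987 kg.
Bags = ⌈253.987 / 25⌉ = 11.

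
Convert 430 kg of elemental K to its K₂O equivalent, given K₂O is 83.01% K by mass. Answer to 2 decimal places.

518.01 kg K₂O

K₂O = 430 / 0.8301 = 518.0099 kg.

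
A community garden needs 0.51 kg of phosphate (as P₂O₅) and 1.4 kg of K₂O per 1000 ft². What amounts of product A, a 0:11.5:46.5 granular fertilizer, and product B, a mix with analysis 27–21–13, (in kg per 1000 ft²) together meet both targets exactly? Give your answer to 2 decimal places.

2.75 kg product A, 0.92 kg product B

With a, b = kg per 1000 ft² of product A and product B:
P₂O₅: 0.115·a + 0.21·b = 0.51
K₂O: 0.465·a + 0.13·b = 1.4
Solving simultaneously: a = 2.75333, b = 0.920798.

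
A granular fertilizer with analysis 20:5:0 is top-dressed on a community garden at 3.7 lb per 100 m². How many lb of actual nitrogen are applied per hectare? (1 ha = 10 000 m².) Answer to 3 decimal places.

74.000 lb N per hectare

nitrogen per 100 m² = 3.7 × 20% = 0.74 lb.
Convert to per hectare: 0.74 × 100 = 74 lb.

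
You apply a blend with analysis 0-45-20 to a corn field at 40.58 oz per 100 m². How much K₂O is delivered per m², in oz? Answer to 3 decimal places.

0.081 oz K₂O per sq m

K₂O per 100 m² = 40.58 × 20% = 8.116 oz.
Convert to per m²: 8.116 × 0.01 = 0.08116 oz.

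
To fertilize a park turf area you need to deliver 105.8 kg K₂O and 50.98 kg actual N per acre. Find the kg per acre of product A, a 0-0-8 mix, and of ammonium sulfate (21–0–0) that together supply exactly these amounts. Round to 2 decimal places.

1322.50 kg product A, 242.76 kg ammonium sulfate

With a, b = kg per acre of product A and ammonium sulfate:
K₂O: 0.08·a + 0·b = 105.8
N: 0·a + 0.21·b = 50.98
Solving simultaneously: a = 1322.5, b = 242.762.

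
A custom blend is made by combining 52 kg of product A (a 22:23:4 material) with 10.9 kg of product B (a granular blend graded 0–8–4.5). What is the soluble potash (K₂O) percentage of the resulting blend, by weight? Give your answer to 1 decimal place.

Total mass = 52 + 10.9 = 62.9 kg.
K₂O mass = 4%×52 + 4.5%×10.9 = 2.5705 kg.
% K₂O = 2.5705 / 62.9 = 4.08665%.

4.1% K₂O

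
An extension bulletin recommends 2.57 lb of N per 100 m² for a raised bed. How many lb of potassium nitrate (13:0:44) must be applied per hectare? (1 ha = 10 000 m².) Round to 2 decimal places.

1976.92 lb of product per hectare

Product per 100 m² = 2.57 / 13% = 19.7692 lb.
Convert to per hectare: 19.7692 × 100 = 1976.923 lb.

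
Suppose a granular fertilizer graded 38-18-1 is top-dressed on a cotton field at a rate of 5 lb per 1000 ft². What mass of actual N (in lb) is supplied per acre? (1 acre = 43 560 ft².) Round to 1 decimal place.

nitrogen per 1000 ft² = 5 × 38% = 1.9 lb.
Convert to per acre: 1.9 × 43.56 = 82.764 lb.

82.8 lb N per acre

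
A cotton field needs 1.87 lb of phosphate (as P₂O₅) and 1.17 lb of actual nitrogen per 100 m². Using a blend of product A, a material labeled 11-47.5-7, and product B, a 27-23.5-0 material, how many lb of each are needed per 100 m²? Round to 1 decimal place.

Per-100 m² balance (a = product A, b = product B):
P₂O₅: 0.475·a + 0.235·b = 1.87
N: 0.11·a + 0.27·b = 1.17
From row1: a = (1.87 − 0.235·b) / 0.475.
Into row2: 0.11·(1.87 − 0.235·b)/0.475 + 0.27·b = 1.17 → b = 3.41846, a = 2.24561.

2.2 lb product A, 3.4 lb product B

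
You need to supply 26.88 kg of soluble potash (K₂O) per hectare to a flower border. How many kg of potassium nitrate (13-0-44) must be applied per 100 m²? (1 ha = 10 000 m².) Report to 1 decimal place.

Product per hectare = 26.88 / 44% = 61.0909 kg.
Convert to per 100 m²: 61.0909 × 0.01 = 0.610909 kg.

0.6 kg of product per hundred sq m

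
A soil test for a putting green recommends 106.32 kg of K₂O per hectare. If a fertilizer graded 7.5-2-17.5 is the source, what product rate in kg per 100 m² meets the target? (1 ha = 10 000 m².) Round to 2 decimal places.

Product per hectare = 106.32 / 17.5% = 607.543 kg.
Convert to per 100 m²: 607.543 × 0.01 = 6.07543 kg.

6.08 kg of product per hundred sq m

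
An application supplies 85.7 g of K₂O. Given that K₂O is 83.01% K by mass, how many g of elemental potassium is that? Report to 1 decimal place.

K = 85.7 × 0.8301 = 71.1396 g.

71.1 g K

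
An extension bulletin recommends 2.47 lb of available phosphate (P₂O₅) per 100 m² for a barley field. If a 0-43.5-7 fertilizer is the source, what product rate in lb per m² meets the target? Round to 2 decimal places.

Product per 100 m² = 2.47 / 43.5% = 5.67816 lb.
Convert to per m²: 5.67816 × 0.01 = 0.0567816 lb.

0.06 lb of product per sq m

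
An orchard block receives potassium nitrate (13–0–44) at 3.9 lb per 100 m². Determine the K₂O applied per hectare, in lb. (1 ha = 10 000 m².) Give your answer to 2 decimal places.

K₂O per 100 m² = 3.9 × 44% = 1.716 lb.
Convert to per hectare: 1.716 × 100 = 171.6 lb.

171.60 lb K₂O per hectare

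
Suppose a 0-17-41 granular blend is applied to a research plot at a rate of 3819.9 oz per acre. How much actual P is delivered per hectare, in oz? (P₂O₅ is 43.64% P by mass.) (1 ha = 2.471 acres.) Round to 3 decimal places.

700.259 oz P per hectare

P₂O₅ per acre = 3819.9 × 17% = 649.383 oz.
Elemental P = 649.383 × 0.4364 = 283.391 oz per acre.
Convert to per hectare: 283.391 × 2.471 = 700.2585 oz.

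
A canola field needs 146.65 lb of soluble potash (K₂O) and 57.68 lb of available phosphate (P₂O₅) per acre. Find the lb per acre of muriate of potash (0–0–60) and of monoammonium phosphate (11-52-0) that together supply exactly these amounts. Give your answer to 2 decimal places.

Let a = lb of muriate of potash, b = lb of monoammonium phosphate (per acre).
K₂O: 0.6·a + 0·b = 146.65
P₂O₅: 0·a + 0.52·b = 57.68
Solving simultaneously: a = 244.417, b = 110.923.

244.42 lb muriate of potash, 110.92 lb monoammonium phosphate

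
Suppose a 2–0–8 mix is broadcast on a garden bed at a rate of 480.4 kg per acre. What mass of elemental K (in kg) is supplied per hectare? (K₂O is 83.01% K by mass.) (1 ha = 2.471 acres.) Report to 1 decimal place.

78.8 kg K per hectare

K₂O per acre = 480.4 × 8% = 38.432 kg.
Elemental K = 38.432 × 0.8301 = 31.9024 kg per acre.
Convert to per hectare: 31.9024 × 2.471 = 78.8308 kg.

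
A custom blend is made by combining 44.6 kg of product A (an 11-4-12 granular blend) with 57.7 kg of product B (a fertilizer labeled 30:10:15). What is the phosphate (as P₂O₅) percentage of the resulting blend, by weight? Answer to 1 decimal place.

7.4% P₂O₅

Total mass = 44.6 + 57.7 = 102.3 kg.
P₂O₅ mass = 4%×44.6 + 10%×57.7 = 7.554 kg.
% P₂O₅ = 7.554 / 102.3 = 7.38416%.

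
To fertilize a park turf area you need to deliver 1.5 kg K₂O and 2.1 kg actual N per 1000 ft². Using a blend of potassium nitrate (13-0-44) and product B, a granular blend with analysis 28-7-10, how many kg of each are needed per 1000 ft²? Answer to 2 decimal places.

1.91 kg potassium nitrate, 6.62 kg product B

Let a = kg of potassium nitrate, b = kg of product B (per 1000 ft²).
K₂O: 0.44·a + 0.1·b = 1.5
N: 0.13·a + 0.28·b = 2.1
Eliminate a: (row1) − 0.44/0.13·(row2) → -0.847692·b = -5.60769, so b = 6.61525.
Back-substitute: a = (1.5 − 0.1·6.61525) / 0.44 = 1.90563.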